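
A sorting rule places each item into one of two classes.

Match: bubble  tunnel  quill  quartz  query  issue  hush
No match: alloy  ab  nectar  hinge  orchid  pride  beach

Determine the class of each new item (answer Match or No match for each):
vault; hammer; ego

Match, No match, No match

The rule appears to be: contains 'u'.
vault: has 'u', qualifies → Match.
hammer: no 'u', doesn't match → No match.
ego: no 'u', doesn't match → No match.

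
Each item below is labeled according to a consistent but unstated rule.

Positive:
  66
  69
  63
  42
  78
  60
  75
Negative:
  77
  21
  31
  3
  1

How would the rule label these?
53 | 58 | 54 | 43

Negative, Negative, Positive, Negative

The common property of the 'Positive' items is: multiple of 3 AND at least 31. No 'Negative' item has it.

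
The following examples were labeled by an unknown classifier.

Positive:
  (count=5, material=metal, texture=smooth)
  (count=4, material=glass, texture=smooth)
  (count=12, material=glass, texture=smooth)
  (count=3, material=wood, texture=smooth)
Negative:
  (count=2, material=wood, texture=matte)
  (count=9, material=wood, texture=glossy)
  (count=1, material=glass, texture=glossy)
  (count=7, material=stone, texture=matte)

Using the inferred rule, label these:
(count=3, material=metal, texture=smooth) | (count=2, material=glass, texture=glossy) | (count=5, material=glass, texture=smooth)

Positive, Negative, Positive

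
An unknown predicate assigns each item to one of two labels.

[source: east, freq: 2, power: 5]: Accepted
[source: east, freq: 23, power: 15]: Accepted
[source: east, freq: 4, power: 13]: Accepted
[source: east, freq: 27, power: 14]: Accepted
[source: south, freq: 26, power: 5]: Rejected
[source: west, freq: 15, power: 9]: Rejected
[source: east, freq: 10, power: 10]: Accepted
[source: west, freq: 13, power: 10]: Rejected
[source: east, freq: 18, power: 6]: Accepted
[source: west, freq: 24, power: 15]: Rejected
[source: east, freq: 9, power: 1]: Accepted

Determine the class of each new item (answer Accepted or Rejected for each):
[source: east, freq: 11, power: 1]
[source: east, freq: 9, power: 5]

Accepted, Accepted

Checking candidate rules against both groups, what survives is: source is east.
[source: east, freq: 11, power: 1]: source is east, passes → Accepted. [source: east, freq: 9, power: 5]: source is east, passes → Accepted.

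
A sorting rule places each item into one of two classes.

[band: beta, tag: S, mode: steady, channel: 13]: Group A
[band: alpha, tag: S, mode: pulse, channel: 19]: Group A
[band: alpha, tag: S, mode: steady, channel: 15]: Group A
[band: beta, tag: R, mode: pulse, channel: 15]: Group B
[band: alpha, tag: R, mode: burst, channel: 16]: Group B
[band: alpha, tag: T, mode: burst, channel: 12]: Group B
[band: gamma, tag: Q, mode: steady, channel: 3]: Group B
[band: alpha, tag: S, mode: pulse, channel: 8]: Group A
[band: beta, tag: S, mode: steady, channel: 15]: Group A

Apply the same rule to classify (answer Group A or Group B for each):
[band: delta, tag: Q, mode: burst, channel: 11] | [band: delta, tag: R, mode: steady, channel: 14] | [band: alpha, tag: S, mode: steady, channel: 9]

The rule appears to be: tag is S.
[band: delta, tag: Q, mode: burst, channel: 11]: Group B (tag is Q).
[band: delta, tag: R, mode: steady, channel: 14]: Group B (tag is R).
[band: alpha, tag: S, mode: steady, channel: 9]: Group A (tag is S).

Group B, Group B, Group A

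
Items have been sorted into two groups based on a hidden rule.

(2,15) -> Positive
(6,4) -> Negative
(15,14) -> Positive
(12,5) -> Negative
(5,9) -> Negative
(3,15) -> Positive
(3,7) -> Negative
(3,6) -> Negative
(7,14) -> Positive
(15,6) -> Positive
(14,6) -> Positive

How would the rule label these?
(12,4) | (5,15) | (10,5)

All 'Positive' examples share one property — max ≥ 14 — and every 'Negative' example lacks it.
(12,4): Negative (max 12). (5,15): Positive (max 15). (10,5): Negative (max 10).

Negative, Positive, Negative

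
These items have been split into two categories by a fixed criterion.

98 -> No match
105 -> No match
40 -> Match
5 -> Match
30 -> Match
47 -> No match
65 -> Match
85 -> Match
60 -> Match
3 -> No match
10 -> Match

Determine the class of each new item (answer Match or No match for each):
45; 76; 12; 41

The rule appears to be: multiple of 5 AND at most 85.
45: 45 = 5·9, 45 ≤ 85 — checks out, so Match. 76: 76 = 5·15 + 1, 76 ≤ 85 — lacks this property, so No match. 12: 12 = 5·2 + 2, 12 ≤ 85 — lacks this property, so No match. 41: 41 = 5·8 + 1, 41 ≤ 85 — lacks this property, so No match.

Match, No match, No match, No match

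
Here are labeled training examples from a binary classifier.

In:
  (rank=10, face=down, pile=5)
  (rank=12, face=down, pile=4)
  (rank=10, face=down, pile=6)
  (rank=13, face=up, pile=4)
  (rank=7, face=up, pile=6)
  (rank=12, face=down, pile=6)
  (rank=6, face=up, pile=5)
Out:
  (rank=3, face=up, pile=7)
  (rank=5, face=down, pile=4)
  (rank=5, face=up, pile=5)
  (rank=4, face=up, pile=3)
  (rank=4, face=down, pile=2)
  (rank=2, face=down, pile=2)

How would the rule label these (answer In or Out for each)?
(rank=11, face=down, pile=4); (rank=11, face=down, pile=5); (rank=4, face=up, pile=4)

The common property of the 'In' items is: rank ≥ 6. No 'Out' item has it.
(rank=11, face=down, pile=4) → rank = 11 → In. (rank=11, face=down, pile=5) → rank = 11 → In. (rank=4, face=up, pile=4) → rank = 4 → Out.

In, In, Out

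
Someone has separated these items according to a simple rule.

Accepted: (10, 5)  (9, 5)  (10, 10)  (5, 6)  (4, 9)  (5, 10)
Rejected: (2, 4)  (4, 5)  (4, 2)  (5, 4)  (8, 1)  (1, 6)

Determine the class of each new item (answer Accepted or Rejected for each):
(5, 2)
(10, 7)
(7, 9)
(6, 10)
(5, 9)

Rejected, Accepted, Accepted, Accepted, Accepted

'Accepted' ⟺ sum ≥ 11.
(5, 2) — 5+2 = 7, hence Rejected.
(10, 7) — 10+7 = 17, hence Accepted.
(7, 9) — 7+9 = 16, hence Accepted.
(6, 10) — 6+10 = 16, hence Accepted.
(5, 9) — 5+9 = 14, hence Accepted.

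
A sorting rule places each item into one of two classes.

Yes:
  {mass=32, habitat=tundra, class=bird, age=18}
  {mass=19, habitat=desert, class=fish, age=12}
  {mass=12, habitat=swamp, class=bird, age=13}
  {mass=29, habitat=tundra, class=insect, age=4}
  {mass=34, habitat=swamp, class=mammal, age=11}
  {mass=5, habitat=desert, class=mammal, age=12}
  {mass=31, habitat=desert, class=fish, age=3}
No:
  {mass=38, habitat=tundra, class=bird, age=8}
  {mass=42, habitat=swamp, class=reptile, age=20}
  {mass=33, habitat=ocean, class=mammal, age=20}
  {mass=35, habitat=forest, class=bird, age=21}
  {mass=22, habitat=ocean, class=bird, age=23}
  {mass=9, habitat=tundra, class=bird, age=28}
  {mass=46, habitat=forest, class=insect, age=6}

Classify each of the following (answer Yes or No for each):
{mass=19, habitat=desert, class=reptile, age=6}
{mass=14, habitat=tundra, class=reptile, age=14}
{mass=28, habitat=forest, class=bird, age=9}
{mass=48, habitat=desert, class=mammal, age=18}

The pattern is that an item is 'Yes' exactly when: age ≤ 18 AND mass ≤ 34.
{mass=19, habitat=desert, class=reptile, age=6}: age = 6, mass = 19, fits → Yes. {mass=14, habitat=tundra, class=reptile, age=14}: age = 14, mass = 14, fits → Yes. {mass=28, habitat=forest, class=bird, age=9}: age = 9, mass = 28, fits → Yes. {mass=48, habitat=desert, class=mammal, age=18}: age = 18, mass = 48, does not pass → No.

Yes, Yes, Yes, No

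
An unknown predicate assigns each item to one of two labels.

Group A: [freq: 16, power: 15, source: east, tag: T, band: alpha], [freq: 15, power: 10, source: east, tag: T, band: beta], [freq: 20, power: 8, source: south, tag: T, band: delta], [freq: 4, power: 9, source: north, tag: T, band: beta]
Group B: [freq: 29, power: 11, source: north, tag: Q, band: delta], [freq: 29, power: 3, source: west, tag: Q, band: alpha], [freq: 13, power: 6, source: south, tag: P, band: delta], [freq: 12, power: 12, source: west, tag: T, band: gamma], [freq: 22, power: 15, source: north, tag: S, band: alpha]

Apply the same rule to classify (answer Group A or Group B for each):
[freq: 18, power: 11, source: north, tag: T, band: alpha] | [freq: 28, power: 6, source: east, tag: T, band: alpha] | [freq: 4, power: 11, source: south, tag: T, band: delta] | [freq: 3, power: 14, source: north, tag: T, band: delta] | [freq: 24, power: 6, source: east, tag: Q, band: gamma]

Group A, Group A, Group A, Group A, Group B

All 'Group A' examples share one property — tag is T AND freq ≠ 12 — and every 'Group B' example lacks it.
[freq: 18, power: 11, source: north, tag: T, band: alpha]: tag is T, freq = 18, matches → Group A. [freq: 28, power: 6, source: east, tag: T, band: alpha]: tag is T, freq = 28, matches → Group A. [freq: 4, power: 11, source: south, tag: T, band: delta]: tag is T, freq = 4, matches → Group A. [freq: 3, power: 14, source: north, tag: T, band: delta]: tag is T, freq = 3, matches → Group A. [freq: 24, power: 6, source: east, tag: Q, band: gamma]: tag is Q, freq = 24, lacks this property → Group B.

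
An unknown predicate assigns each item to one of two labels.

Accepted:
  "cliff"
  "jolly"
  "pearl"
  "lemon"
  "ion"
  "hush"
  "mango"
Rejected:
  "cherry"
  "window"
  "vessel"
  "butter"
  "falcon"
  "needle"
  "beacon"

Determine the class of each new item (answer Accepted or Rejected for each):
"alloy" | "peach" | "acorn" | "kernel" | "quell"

'Accepted' ⟺ length ≤ 5.
"alloy" — length 5, hence Accepted.
"peach" — length 5, hence Accepted.
"acorn" — length 5, hence Accepted.
"kernel" — length 6, hence Rejected.
"quell" — length 5, hence Accepted.

Accepted, Accepted, Accepted, Rejected, Accepted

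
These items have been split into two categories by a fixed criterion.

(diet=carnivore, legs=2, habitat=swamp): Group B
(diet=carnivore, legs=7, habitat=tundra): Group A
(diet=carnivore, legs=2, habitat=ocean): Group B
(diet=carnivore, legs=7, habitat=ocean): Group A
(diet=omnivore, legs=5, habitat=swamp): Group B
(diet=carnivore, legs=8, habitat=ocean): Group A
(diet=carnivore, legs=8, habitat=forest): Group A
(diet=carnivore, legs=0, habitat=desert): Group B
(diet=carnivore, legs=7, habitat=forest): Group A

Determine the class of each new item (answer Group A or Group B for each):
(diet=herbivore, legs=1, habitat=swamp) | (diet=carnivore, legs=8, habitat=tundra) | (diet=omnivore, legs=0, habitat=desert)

The simplest hypothesis consistent with all the labels is: legs ≥ 7.

Group B, Group A, Group B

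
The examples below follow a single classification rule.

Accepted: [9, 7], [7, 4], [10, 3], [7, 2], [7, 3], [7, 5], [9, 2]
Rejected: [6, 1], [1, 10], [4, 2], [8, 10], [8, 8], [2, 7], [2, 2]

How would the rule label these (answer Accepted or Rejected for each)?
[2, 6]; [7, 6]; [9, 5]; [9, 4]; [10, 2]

Rule: first > second AND sum ≥ 9. This holds for each 'Accepted' example and fails for each 'Rejected' one.
[2, 6] — 2 < 6, 2+6 = 8, hence Rejected.
[7, 6] — 7 > 6, 7+6 = 13, hence Accepted.
[9, 5] — 9 > 5, 9+5 = 14, hence Accepted.
[9, 4] — 9 > 4, 9+4 = 13, hence Accepted.
[10, 2] — 10 > 2, 10+2 = 12, hence Accepted.

Rejected, Accepted, Accepted, Accepted, Accepted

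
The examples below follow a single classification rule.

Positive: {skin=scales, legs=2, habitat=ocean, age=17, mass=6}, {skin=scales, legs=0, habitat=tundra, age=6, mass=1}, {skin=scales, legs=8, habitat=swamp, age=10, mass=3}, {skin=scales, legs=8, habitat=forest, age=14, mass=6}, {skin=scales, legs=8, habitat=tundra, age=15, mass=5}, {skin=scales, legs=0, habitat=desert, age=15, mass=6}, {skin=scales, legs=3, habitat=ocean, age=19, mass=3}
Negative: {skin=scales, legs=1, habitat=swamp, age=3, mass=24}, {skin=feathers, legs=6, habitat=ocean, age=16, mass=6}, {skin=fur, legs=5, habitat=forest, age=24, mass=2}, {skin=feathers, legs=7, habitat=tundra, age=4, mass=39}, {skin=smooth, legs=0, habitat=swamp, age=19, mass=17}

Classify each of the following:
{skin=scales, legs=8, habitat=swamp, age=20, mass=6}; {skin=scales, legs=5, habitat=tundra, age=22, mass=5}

Positive, Positive

Rule: skin is scales AND age ≥ 4. This holds for each 'Positive' example and fails for each 'Negative' one.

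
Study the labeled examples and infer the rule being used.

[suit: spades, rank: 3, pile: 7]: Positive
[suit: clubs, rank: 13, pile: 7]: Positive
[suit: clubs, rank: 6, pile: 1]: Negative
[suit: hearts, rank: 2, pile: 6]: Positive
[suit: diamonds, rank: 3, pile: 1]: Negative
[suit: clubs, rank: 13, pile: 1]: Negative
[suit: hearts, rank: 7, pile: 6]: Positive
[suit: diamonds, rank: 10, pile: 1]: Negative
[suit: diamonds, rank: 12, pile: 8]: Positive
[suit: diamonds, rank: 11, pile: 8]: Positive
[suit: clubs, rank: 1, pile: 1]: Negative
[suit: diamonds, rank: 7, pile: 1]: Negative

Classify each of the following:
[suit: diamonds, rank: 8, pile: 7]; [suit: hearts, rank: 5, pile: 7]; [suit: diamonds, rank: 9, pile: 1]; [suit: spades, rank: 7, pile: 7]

Positive, Positive, Negative, Positive

A rule that fits every label: pile ≥ 6 — true of each 'Positive' example, false of each 'Negative' one.
[suit: diamonds, rank: 8, pile: 7]: pile = 7, matches → Positive.
[suit: hearts, rank: 5, pile: 7]: pile = 7, matches → Positive.
[suit: diamonds, rank: 9, pile: 1]: pile = 1, fails the rule → Negative.
[suit: spades, rank: 7, pile: 7]: pile = 7, matches → Positive.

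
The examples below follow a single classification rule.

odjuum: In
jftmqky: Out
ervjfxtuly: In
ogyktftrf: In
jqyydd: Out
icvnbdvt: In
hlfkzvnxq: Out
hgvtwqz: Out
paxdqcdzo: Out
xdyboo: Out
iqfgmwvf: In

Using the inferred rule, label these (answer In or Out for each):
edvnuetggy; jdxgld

In, Out

All 'In' examples share one property — starts with a vowel — and every 'Out' example lacks it.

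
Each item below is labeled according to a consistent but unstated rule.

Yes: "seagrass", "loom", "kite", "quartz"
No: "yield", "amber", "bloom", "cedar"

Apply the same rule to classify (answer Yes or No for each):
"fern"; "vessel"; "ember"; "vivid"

The distinguishing property — even length — holds for all the 'Yes' cases and none of the 'No' cases.
"fern": length 4 — checks out, so Yes. "vessel": length 6 — checks out, so Yes. "ember": length 5 — doesn't qualify, so No. "vivid": length 5 — doesn't qualify, so No.

Yes, Yes, No, No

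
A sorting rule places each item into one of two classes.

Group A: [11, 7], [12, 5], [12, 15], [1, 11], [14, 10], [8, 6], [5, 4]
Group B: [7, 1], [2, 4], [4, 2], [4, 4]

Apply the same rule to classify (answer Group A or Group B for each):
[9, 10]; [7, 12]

Group A, Group A

The pattern is that an item is 'Group A' exactly when: sum ≥ 9.
[9, 10]: Group A (9+10 = 19). [7, 12]: Group A (7+12 = 19).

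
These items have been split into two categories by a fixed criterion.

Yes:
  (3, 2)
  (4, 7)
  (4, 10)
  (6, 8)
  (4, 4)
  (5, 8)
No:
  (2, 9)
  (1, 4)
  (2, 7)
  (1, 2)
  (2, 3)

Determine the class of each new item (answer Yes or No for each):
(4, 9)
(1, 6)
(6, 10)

Yes, No, Yes

The distinguishing property — first ≥ 3 — holds for all the 'Yes' cases and none of the 'No' cases.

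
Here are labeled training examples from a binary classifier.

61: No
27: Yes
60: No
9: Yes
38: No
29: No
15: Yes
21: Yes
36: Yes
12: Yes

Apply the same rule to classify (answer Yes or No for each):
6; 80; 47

Every 'Yes' example satisfies: multiple of 3 AND at most 36. None of the 'No' examples do.
6: 6 = 3·2, 6 ≤ 36, matches → Yes. 80: 80 = 3·26 + 2, 80 > 36, doesn't qualify → No. 47: 47 = 3·15 + 2, 47 > 36, doesn't qualify → No.

Yes, No, No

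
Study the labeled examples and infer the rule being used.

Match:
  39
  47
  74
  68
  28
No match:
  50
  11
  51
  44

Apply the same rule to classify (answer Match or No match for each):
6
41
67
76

No match, No match, Match, Match

The pattern is that an item is 'Match' exactly when: digit sum ≥ 9.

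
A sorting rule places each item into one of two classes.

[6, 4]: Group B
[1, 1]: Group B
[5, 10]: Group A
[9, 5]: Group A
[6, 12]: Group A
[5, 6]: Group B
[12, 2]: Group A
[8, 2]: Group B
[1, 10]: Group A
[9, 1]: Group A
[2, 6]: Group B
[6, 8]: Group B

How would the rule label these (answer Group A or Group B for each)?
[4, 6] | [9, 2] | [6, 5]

Group B, Group A, Group B

'Group A' ⟺ max ≥ 9.
[4, 6]: max 6 — does not fit, so Group B. [9, 2]: max 9 — checks out, so Group A. [6, 5]: max 6 — does not fit, so Group B.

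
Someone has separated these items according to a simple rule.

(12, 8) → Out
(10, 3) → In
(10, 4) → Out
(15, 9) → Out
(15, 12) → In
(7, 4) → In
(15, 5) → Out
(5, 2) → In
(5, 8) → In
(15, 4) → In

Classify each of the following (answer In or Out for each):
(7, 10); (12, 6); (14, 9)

Comparing the two groups points to one rule — sum is odd.
(7, 10) → 7+10 = 17 → In.
(12, 6) → 12+6 = 18 → Out.
(14, 9) → 14+9 = 23 → In.

In, Out, In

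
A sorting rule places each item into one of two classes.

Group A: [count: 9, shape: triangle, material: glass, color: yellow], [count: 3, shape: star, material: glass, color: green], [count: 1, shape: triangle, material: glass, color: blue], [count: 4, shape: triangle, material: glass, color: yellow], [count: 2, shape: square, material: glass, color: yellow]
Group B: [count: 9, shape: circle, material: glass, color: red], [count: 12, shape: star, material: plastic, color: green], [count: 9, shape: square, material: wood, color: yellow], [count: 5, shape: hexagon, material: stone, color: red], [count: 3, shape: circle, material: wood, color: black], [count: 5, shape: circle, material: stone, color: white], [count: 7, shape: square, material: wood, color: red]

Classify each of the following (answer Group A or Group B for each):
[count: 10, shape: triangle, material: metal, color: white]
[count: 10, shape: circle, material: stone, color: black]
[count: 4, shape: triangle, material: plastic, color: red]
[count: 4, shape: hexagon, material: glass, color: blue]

The simplest hypothesis consistent with all the labels is: color is not red AND material is glass.
Group B: [count: 10, shape: triangle, material: metal, color: white], since color is white, material is metal.
Group B: [count: 10, shape: circle, material: stone, color: black], since color is black, material is stone.
Group B: [count: 4, shape: triangle, material: plastic, color: red], since color is red, material is plastic.
Group A: [count: 4, shape: hexagon, material: glass, color: blue], since color is blue, material is glass.

Group B, Group B, Group B, Group A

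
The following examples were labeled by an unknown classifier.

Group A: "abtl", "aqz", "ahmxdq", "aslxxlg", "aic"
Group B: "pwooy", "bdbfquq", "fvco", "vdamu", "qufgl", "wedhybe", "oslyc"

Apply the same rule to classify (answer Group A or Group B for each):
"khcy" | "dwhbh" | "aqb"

Looking at the examples, the only property every 'Group A' case has and every 'Group B' case lacks is: starts with 'a'.

Group B, Group B, Group A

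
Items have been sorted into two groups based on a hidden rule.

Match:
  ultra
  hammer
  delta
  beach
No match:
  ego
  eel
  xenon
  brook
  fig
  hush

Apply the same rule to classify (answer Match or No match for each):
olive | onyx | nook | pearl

Rule: contains 'a'. This holds for each 'Match' example and fails for each 'No match' one.
No match: olive, since no 'a'.
No match: onyx, since no 'a'.
No match: nook, since no 'a'.
Match: pearl, since has 'a'.

No match, No match, No match, Match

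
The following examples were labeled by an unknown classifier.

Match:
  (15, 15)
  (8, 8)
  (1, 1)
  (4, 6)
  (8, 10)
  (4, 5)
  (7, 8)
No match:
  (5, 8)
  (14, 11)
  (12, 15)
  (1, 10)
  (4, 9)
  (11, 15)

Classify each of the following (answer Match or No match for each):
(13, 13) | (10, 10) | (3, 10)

Match, Match, No match

All 'Match' examples share one property — |first − second| ≤ 2 — and every 'No match' example lacks it.
(13, 13): Match (|13−13| = 0). (10, 10): Match (|10−10| = 0). (3, 10): No match (|3−10| = 7).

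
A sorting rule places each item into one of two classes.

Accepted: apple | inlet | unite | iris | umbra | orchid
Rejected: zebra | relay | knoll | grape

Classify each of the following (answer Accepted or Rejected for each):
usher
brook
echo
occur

Accepted, Rejected, Accepted, Accepted

Rule: starts with a vowel. This holds for each 'Accepted' example and fails for each 'Rejected' one.
usher — starts with 'u', hence Accepted. brook — starts with 'b', hence Rejected. echo — starts with 'e', hence Accepted. occur — starts with 'o', hence Accepted.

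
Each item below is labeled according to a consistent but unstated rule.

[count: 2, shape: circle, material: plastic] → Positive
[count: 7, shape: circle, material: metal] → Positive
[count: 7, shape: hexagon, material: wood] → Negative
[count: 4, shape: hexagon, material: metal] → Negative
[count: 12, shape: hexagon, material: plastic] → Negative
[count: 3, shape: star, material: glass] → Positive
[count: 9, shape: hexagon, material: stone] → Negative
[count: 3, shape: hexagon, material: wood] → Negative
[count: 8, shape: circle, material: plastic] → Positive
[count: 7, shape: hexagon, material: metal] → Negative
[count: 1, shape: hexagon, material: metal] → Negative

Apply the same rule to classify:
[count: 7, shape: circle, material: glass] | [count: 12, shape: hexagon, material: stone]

Positive, Negative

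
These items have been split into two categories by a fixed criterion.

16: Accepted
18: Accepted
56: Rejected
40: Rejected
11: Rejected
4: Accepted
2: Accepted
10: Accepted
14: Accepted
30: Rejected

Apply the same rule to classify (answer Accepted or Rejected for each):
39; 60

Rejected, Rejected

The classifier is using: even AND at most 18.
Rejected: 39, since 39 is odd, 39 > 18. Rejected: 60, since 60 is even, 60 > 18.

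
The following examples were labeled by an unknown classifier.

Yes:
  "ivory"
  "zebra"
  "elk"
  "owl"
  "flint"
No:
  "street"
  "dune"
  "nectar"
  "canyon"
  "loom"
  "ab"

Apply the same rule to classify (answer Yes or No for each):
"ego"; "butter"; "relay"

The distinguishing property — odd length — holds for all the 'Yes' cases and none of the 'No' cases.
Yes: "ego", since length 3.
No: "butter", since length 6.
Yes: "relay", since length 5.

Yes, No, Yes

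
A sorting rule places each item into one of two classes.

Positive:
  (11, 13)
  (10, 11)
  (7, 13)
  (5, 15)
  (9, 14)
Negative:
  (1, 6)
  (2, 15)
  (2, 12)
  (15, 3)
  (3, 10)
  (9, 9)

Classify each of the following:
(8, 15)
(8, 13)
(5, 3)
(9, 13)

Positive, Positive, Negative, Positive

All 'Positive' examples share one property — sum ≥ 20 — and every 'Negative' example lacks it.
(8, 15): Positive (8+15 = 23).
(8, 13): Positive (8+13 = 21).
(5, 3): Negative (5+3 = 8).
(9, 13): Positive (9+13 = 22).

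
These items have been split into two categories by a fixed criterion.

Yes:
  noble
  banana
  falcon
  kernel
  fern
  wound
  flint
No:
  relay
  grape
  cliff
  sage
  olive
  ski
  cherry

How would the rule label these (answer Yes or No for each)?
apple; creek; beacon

No, No, Yes

The simplest hypothesis consistent with all the labels is: contains 'n'.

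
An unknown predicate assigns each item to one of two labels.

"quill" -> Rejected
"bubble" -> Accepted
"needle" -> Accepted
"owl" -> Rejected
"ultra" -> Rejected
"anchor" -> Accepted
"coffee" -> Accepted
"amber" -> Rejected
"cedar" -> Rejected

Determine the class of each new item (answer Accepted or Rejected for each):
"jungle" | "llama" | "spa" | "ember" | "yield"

Accepted, Rejected, Rejected, Rejected, Rejected

The rule appears to be: even length.
"jungle" → length 6 → Accepted. "llama" → length 5 → Rejected. "spa" → length 3 → Rejected. "ember" → length 5 → Rejected. "yield" → length 5 → Rejected.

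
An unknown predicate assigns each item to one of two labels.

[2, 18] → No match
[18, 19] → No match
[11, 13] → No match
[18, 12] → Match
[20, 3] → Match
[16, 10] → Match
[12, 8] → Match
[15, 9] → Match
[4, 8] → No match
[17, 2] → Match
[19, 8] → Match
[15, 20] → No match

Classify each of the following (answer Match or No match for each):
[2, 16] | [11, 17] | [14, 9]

The classifier is using: first > second.
No match: [2, 16], since 2 < 16.
No match: [11, 17], since 11 < 17.
Match: [14, 9], since 14 > 9.

No match, No match, Match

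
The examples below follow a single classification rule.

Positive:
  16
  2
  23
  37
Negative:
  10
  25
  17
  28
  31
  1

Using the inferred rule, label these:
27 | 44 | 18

Negative, Positive, Negative

The rule appears to be: ≡ 2 (mod 7).
27: Negative (27 mod 7 = 6). 44: Positive (44 mod 7 = 2). 18: Negative (18 mod 7 = 4).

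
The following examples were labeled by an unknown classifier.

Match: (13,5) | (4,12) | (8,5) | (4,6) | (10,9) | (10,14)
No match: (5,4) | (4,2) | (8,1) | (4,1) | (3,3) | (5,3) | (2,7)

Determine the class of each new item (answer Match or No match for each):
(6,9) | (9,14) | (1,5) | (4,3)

Every 'Match' example satisfies: sum ≥ 10. None of the 'No match' examples do.
Match: (6,9), since 6+9 = 15. Match: (9,14), since 9+14 = 23. No match: (1,5), since 1+5 = 6. No match: (4,3), since 4+3 = 7.

Match, Match, No match, No match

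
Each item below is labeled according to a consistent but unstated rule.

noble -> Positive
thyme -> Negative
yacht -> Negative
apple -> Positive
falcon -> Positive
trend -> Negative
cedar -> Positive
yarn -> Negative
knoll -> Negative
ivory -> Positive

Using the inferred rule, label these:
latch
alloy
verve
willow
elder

The rule appears to be: has ≥ 2 vowels.

Negative, Positive, Positive, Positive, Positive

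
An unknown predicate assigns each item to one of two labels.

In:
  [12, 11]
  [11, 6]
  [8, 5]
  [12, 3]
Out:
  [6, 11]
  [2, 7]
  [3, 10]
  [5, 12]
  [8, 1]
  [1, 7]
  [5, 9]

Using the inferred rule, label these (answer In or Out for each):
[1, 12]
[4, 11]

Out, Out

The distinguishing property — first > second AND sum ≥ 13 — holds for all the 'In' cases and none of the 'Out' cases.
[1, 12] → 1 < 12, 1+12 = 13 → Out.
[4, 11] → 4 < 11, 4+11 = 15 → Out.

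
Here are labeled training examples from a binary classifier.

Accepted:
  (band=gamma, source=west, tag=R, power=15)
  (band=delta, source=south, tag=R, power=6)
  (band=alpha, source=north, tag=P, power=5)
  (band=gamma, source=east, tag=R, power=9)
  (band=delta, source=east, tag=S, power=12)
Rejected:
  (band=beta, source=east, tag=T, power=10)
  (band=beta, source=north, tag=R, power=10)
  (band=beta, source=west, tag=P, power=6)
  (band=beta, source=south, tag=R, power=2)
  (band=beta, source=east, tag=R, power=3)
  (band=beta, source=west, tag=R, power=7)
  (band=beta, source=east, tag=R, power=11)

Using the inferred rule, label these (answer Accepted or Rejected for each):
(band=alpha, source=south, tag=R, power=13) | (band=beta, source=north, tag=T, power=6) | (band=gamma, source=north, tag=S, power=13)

Accepted, Rejected, Accepted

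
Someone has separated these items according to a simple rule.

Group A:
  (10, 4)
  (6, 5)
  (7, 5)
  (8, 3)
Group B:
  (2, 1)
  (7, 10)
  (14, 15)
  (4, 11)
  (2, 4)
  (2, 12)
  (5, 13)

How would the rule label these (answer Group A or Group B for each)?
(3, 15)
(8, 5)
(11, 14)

Group B, Group A, Group B

One predicate separates the groups cleanly: first > second AND sum ≥ 6.
Group B: (3, 15), since 3 < 15, 3+15 = 18. Group A: (8, 5), since 8 > 5, 8+5 = 13. Group B: (11, 14), since 11 < 14, 11+14 = 25.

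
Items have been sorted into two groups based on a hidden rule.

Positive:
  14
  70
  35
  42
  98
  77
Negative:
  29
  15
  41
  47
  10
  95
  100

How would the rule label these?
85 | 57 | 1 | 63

Negative, Negative, Negative, Positive

One predicate separates the groups cleanly: multiple of 7.
85: 85 = 7·12 + 1 — doesn't match, so Negative.
57: 57 = 7·8 + 1 — doesn't match, so Negative.
1: 1 = 7·0 + 1 — doesn't match, so Negative.
63: 63 = 7·9 — meets the rule, so Positive.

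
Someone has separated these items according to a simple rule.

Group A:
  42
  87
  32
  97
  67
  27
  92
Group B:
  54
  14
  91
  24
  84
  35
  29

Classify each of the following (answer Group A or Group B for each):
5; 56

Group B, Group B

The rule appears to be: ≡ 2 (mod 5).
5: 5 mod 5 = 0, does not pass → Group B.
56: 56 mod 5 = 1, does not pass → Group B.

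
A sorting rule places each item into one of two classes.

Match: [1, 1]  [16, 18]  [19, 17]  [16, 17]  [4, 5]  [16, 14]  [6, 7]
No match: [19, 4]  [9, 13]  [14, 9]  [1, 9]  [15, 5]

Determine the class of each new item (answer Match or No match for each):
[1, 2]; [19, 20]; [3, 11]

The distinguishing property — |first − second| ≤ 2 — holds for all the 'Match' cases and none of the 'No match' cases.
Match: [1, 2], since |1−2| = 1. Match: [19, 20], since |19−20| = 1. No match: [3, 11], since |3−11| = 8.

Match, Match, No match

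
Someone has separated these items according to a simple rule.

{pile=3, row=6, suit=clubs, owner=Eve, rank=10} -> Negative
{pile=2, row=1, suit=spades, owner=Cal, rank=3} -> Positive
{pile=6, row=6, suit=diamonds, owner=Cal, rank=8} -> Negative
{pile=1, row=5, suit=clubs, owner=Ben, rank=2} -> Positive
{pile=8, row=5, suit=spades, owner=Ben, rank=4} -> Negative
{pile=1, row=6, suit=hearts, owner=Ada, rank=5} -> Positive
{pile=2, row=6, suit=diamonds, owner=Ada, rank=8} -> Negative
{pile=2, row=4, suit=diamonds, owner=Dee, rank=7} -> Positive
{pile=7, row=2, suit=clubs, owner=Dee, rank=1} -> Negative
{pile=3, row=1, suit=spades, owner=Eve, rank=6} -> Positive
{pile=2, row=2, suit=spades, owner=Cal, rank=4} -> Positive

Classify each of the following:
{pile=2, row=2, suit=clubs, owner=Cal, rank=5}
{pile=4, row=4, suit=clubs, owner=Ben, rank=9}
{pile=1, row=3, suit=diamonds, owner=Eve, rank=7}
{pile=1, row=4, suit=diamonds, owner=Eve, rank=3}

The simplest hypothesis consistent with all the labels is: pile ≤ 3 AND rank ≤ 7.

Positive, Negative, Positive, Positive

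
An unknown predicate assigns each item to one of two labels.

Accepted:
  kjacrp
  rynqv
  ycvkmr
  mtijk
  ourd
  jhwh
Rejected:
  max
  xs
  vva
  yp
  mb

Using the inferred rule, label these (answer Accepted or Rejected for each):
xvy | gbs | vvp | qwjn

Rejected, Rejected, Rejected, Accepted

A rule that fits every label: length ≥ 4 — true of each 'Accepted' example, false of each 'Rejected' one.
xvy: length 3, does not pass → Rejected.
gbs: length 3, does not pass → Rejected.
vvp: length 3, does not pass → Rejected.
qwjn: length 4, passes → Accepted.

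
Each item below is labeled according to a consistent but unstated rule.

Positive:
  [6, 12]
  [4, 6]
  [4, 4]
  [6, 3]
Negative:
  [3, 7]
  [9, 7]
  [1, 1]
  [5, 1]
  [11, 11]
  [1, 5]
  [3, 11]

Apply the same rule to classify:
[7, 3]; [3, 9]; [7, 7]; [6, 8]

The common property of the 'Positive' items is: first is even. No 'Negative' item has it.
[7, 3] — first 7, hence Negative.
[3, 9] — first 3, hence Negative.
[7, 7] — first 7, hence Negative.
[6, 8] — first 6, hence Positive.

Negative, Negative, Negative, Positive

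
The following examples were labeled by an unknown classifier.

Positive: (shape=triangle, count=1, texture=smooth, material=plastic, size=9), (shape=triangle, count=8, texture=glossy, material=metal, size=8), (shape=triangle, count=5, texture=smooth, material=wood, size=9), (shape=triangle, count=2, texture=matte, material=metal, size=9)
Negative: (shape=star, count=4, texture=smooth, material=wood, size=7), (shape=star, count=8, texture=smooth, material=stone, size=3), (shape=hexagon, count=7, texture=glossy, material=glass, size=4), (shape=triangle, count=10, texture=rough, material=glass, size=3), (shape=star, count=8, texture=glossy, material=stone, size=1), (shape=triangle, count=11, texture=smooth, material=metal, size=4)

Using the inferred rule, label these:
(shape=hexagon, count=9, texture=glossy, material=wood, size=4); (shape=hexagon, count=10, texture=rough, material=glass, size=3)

Negative, Negative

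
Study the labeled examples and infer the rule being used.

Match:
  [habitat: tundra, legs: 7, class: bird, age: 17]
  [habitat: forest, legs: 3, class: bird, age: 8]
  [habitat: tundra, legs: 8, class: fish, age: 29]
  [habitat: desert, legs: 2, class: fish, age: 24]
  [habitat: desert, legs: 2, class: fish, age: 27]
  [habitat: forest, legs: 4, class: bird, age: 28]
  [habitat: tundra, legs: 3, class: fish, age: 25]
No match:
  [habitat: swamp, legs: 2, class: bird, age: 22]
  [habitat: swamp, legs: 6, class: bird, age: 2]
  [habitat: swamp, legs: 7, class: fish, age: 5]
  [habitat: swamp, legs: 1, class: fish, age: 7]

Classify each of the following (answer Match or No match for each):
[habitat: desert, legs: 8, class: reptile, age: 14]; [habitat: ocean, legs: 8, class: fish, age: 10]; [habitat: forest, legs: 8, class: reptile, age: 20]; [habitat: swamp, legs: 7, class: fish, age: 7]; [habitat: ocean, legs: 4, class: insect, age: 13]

Match, Match, Match, No match, Match

The pattern is that an item is 'Match' exactly when: habitat is not swamp.
[habitat: desert, legs: 8, class: reptile, age: 14] → habitat is desert → Match.
[habitat: ocean, legs: 8, class: fish, age: 10] → habitat is ocean → Match.
[habitat: forest, legs: 8, class: reptile, age: 20] → habitat is forest → Match.
[habitat: swamp, legs: 7, class: fish, age: 7] → habitat is swamp → No match.
[habitat: ocean, legs: 4, class: insect, age: 13] → habitat is ocean → Match.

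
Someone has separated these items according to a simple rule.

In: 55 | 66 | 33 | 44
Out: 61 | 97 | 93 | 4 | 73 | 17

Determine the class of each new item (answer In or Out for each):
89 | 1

Out, Out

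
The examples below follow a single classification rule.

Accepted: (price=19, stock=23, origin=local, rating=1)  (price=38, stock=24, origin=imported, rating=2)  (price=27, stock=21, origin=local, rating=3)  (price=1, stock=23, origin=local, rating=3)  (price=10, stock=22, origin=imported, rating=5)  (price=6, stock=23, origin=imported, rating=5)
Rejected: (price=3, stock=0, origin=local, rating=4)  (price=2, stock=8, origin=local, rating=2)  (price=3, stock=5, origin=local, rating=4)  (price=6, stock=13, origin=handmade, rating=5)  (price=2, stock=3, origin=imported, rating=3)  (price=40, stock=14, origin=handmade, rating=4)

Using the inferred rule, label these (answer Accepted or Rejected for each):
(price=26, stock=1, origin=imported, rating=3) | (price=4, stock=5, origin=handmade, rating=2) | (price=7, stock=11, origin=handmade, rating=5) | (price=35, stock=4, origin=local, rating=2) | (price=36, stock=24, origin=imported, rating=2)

The simplest hypothesis consistent with all the labels is: stock ≥ 21.
(price=26, stock=1, origin=imported, rating=3): Rejected (stock = 1). (price=4, stock=5, origin=handmade, rating=2): Rejected (stock = 5). (price=7, stock=11, origin=handmade, rating=5): Rejected (stock = 11). (price=35, stock=4, origin=local, rating=2): Rejected (stock = 4). (price=36, stock=24, origin=imported, rating=2): Accepted (stock = 24).

Rejected, Rejected, Rejected, Rejected, Accepted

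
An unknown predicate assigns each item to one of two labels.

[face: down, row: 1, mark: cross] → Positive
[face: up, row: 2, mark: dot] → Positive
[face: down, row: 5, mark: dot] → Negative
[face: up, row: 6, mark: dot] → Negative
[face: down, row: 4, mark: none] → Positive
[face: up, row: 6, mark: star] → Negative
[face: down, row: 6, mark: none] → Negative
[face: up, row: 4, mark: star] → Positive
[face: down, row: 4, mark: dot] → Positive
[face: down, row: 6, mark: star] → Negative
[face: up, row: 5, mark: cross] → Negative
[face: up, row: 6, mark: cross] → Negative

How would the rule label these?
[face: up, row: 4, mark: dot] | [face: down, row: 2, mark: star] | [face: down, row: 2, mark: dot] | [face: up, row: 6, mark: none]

Positive, Positive, Positive, Negative

The common property of the 'Positive' items is: row ≤ 4. No 'Negative' item has it.
Positive: [face: up, row: 4, mark: dot], since row = 4. Positive: [face: down, row: 2, mark: star], since row = 2. Positive: [face: down, row: 2, mark: dot], since row = 2. Negative: [face: up, row: 6, mark: none], since row = 6.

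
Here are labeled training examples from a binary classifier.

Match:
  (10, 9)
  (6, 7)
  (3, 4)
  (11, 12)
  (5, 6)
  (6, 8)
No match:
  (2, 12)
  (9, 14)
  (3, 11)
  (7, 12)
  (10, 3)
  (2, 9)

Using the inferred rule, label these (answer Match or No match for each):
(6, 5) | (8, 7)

A rule that fits every label: |first − second| ≤ 2 — true of each 'Match' example, false of each 'No match' one.
(6, 5) → |6−5| = 1 → Match.
(8, 7) → |8−7| = 1 → Match.

Match, Match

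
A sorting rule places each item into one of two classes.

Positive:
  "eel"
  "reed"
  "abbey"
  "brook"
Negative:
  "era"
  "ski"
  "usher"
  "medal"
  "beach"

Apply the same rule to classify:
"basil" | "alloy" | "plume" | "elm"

One predicate separates the groups cleanly: has a double letter.

Negative, Positive, Negative, Negative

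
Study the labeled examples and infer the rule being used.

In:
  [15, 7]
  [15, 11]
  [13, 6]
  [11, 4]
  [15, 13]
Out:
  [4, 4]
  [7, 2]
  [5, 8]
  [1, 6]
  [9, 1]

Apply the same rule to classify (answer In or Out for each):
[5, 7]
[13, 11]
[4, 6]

Out, In, Out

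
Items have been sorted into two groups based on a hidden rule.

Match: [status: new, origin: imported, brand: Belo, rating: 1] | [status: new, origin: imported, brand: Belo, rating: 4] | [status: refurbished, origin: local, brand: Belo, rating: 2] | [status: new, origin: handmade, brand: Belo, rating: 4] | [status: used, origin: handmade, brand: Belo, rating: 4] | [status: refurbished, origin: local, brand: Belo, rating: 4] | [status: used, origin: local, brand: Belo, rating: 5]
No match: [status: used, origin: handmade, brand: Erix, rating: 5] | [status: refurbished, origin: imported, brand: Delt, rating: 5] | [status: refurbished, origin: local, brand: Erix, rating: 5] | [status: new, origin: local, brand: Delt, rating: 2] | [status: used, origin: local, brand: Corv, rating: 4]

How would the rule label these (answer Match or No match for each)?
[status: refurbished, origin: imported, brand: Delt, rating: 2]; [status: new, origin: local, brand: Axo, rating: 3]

No match, No match

One predicate separates the groups cleanly: brand is Belo.
[status: refurbished, origin: imported, brand: Delt, rating: 2]: brand is Delt — fails the rule, so No match.
[status: new, origin: local, brand: Axo, rating: 3]: brand is Axo — fails the rule, so No match.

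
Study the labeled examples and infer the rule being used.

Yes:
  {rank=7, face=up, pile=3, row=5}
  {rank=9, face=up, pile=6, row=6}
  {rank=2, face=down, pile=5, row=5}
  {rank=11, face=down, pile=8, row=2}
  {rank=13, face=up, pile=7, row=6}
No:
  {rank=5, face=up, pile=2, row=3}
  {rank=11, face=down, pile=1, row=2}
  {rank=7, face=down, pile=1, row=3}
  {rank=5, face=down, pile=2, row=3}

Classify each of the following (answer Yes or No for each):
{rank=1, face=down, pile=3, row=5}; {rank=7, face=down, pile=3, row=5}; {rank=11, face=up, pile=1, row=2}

Yes, Yes, No

The pattern is that an item is 'Yes' exactly when: pile ≥ 3.
{rank=1, face=down, pile=3, row=5}: pile = 3 — meets the rule, so Yes.
{rank=7, face=down, pile=3, row=5}: pile = 3 — meets the rule, so Yes.
{rank=11, face=up, pile=1, row=2}: pile = 1 — fails this test, so No.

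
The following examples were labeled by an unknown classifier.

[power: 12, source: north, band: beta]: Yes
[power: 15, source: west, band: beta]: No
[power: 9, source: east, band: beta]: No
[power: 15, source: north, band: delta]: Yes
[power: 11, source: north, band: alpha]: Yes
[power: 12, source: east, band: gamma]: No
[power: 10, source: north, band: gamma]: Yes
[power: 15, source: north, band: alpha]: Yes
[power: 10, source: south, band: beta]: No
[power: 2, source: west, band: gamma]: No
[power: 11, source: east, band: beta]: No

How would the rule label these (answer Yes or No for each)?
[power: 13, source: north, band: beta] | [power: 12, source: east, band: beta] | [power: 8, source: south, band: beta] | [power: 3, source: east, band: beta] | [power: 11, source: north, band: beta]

Comparing the two groups points to one rule — source is north.

Yes, No, No, No, Yes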